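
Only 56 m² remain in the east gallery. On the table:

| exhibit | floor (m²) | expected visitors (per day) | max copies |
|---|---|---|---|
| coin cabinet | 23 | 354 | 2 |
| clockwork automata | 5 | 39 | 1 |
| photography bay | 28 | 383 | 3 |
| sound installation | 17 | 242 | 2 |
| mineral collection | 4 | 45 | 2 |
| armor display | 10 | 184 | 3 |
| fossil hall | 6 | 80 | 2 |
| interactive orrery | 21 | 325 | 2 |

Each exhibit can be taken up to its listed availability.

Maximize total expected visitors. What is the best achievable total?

Ranking by ratio (expected visitors/m²): armor display 18.40, interactive orrery 15.48, coin cabinet 15.39.
Taking mineral collection + 3×armor display + interactive orrery: 55 m² used, 922 in expected visitors.
That's the maximum — no swap from here does better than 922.

922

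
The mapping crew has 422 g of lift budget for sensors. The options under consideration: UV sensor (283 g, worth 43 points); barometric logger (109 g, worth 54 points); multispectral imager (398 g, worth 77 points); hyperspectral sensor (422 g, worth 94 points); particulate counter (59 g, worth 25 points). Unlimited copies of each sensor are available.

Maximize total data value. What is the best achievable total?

187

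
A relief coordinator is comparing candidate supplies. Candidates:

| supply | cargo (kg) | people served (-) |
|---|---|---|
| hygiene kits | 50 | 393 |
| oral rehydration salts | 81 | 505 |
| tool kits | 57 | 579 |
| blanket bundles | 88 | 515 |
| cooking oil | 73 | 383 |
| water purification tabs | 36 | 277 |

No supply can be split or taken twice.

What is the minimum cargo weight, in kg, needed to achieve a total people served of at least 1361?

174

Minimise kg subject to total people served ≥ 1361.
Taking oral rehydration salts + tool kits + water purification tabs gives 1361 (≥ 1361) for 174 kg.
Any bundle with less than 174 kg falls short of 1361.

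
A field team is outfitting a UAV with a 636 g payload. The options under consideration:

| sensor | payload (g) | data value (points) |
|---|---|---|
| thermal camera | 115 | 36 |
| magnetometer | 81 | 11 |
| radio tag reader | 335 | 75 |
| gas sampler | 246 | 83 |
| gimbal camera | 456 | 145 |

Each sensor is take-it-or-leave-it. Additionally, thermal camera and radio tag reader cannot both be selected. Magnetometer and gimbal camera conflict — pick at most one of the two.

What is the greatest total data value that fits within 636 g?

Greedy by ratio would take thermal camera + magnetometer + gas sampler: 442 g used, total 130.
Dropping magnetometer and gas sampler frees 327 g; slotting in gimbal camera (456 g) lifts the total to 181 at 571 g.
Nothing else feasible within 636 g beats 181.

181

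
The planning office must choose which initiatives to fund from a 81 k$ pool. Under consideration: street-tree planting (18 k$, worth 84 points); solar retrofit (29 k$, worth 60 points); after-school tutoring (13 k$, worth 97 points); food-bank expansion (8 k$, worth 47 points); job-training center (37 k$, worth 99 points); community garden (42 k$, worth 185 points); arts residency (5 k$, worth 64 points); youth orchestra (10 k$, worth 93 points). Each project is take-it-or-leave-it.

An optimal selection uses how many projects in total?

Optimal total is 486.
For example after-school tutoring + food-bank expansion + community garden + arts residency + youth orchestra achieves it, using 78 k$.
All optima have 5 projects.

5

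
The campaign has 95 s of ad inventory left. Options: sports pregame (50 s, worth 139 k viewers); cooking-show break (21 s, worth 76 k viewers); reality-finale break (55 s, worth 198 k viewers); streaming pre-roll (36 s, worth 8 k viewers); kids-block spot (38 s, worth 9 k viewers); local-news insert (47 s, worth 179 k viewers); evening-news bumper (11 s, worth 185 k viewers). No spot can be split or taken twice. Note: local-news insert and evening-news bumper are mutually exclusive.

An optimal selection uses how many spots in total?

The maximum expected reach within 95 s is 459.
For example cooking-show break + reality-finale break + evening-news bumper achieves it, using 87 s.
All optima have 3 spots.

3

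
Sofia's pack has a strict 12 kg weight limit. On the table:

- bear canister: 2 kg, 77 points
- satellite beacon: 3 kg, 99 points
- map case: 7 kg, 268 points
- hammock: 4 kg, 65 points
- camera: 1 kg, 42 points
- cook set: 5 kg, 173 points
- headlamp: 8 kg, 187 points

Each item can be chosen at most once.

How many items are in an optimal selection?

3

Optimal total is 444.
One optimal bundle: bear canister + satellite beacon + map case (12 kg).
All optima have 3 items.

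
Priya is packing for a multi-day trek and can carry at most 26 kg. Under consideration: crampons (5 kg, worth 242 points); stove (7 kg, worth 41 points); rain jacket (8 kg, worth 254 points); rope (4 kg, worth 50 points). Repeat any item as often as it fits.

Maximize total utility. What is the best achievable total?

1210

Best packing: 5×crampons — 25 kg, 1210 total.
No other feasible combination exceeds 1210.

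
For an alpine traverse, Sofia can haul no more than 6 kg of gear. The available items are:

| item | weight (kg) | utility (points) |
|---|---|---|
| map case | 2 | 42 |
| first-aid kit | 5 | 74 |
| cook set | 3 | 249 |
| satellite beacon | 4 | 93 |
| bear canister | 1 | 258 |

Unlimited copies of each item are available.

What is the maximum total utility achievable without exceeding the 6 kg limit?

Density check — bear canister 258.00, cook set 83.00, satellite beacon 23.25, map case 21.00 are the best per kg.
6×bear canister uses 6 of the 6 kg and totals 1548.

1548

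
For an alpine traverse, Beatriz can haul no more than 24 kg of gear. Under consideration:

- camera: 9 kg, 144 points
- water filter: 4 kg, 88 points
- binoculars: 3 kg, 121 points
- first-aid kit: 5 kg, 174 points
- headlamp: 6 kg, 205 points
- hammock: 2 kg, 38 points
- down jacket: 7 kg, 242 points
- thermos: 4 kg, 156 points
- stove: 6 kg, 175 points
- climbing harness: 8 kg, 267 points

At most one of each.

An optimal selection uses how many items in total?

Optimal total is 839.
first-aid kit + down jacket + thermos + climbing harness hits 839 at 24 kg.
All optima have 4 items.

4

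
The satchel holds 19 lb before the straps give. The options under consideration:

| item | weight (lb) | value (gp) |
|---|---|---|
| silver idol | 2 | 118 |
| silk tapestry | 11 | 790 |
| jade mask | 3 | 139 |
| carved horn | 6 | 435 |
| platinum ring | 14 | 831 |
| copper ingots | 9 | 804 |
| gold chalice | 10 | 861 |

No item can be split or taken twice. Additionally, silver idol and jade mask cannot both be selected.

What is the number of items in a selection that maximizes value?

2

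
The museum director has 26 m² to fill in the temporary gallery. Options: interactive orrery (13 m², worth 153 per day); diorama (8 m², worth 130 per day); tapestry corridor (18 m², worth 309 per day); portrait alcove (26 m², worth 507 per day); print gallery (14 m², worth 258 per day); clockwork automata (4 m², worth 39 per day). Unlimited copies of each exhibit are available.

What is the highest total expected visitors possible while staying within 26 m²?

507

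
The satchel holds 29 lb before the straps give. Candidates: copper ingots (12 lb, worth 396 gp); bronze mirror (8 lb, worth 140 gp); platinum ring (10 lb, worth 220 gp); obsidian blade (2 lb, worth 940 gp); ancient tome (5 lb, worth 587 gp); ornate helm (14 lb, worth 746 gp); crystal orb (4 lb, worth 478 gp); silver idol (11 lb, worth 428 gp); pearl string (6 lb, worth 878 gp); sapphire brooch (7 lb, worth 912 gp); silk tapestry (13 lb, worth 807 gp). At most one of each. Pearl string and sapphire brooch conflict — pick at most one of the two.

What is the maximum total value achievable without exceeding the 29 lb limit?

3345

Taking obsidian blade + ancient tome + crystal orb + silver idol + sapphire brooch: 29 lb used, 3345 in value.
The closest alternative, obsidian blade + ancient tome + crystal orb + silver idol + pearl string, reaches only 3311.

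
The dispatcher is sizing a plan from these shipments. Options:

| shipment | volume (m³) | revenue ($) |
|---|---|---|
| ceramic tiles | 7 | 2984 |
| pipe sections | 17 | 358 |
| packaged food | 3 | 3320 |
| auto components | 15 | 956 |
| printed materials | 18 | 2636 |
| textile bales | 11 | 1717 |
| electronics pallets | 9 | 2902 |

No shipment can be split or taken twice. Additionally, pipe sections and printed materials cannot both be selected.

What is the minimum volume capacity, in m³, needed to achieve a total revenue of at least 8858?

19

Look for the lowest-volume combination reaching 8858.
Taking ceramic tiles + packaged food + electronics pallets gives 9206 (≥ 8858) for 19 m³.
Any bundle with less than 19 m³ falls short of 8858.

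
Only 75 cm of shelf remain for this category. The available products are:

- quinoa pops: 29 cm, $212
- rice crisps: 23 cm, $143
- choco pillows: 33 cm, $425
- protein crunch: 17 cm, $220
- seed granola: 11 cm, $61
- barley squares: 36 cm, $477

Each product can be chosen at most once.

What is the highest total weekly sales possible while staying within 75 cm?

902

Density check — barley squares 13.25, protein crunch 12.94, choco pillows 12.88, quinoa pops 7.31 are the best per cm.
Greedy by ratio would take protein crunch + seed granola + barley squares: 64 cm used, total 758.
The 28 cm tied up in protein crunch and seed granola is better spent on choco pillows — total rises to 902 (69 cm).
The closest alternative, rice crisps + choco pillows + protein crunch, reaches only 788.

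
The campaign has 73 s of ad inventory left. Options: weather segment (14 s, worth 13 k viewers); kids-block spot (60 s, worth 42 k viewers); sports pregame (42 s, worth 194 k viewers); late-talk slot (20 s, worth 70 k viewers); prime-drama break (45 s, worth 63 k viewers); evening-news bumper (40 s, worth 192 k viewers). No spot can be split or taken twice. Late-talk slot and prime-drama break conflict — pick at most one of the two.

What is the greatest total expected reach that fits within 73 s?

A density-first pass picks late-talk slot + evening-news bumper — 262 at 60 s.
The 40 s tied up in evening-news bumper is better spent on sports pregame — total rises to 264 (62 s).

264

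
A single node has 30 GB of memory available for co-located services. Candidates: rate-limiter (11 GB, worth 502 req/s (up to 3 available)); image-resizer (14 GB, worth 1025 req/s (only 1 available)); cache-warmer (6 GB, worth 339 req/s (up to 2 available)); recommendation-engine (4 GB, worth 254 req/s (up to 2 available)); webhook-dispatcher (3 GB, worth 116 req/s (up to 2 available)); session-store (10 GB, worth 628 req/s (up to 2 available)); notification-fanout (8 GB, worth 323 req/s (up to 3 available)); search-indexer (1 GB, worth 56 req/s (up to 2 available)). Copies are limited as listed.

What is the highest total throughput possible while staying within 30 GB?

2019

Taking the top-ratio services first gives image-resizer + cache-warmer + 2×recommendation-engine + 2×search-indexer for 1984 (30 GB).
Replace cache-warmer and recommendation-engine with session-store: the trade gains 35 net, giving 2019 at 30 GB.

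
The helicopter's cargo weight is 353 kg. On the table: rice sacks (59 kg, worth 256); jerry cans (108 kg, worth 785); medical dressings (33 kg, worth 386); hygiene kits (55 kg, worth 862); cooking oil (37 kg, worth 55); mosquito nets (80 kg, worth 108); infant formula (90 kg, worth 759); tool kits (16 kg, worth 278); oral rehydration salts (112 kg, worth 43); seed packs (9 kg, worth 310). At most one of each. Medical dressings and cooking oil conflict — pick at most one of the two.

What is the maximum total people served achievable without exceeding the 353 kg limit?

Best packing: jerry cans + medical dressings + hygiene kits + infant formula + tool kits + seed packs — 311 kg, 3380 total.
Runner-up rice sacks + jerry cans + hygiene kits + infant formula + tool kits + seed packs tops out at 3250.

3380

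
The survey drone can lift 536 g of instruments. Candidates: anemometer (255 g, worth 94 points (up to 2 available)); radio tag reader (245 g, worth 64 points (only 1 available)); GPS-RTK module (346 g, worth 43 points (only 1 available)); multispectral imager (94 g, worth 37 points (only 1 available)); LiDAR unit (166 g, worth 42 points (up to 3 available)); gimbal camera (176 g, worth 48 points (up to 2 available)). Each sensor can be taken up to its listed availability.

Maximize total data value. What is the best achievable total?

By data value per g: multispectral imager 0.39, anemometer 0.37, gimbal camera 0.27, radio tag reader 0.26 lead.
Greedy by ratio would take anemometer + multispectral imager + gimbal camera: 525 g used, total 179.
Dropping multispectral imager and gimbal camera frees 270 g; slotting in anemometer (255 g) lifts the total to 188 at 510 g.
Every other selection either busts 536 g or exceeds an availability limit or fails to beat 188.

188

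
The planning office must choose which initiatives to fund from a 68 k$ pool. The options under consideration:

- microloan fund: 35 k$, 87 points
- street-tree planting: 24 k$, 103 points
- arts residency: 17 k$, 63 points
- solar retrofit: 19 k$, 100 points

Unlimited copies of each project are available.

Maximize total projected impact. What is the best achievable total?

Ranking by ratio (projected impact/k$): solar retrofit 5.26, street-tree planting 4.29, arts residency 3.71, microloan fund 2.49.
A density-first pass picks 3×solar retrofit — 300 at 57 k$.
The 38 k$ tied up in 2×solar retrofit is better spent on 2×street-tree planting — total rises to 306 (67 k$).
That's the maximum — no swap from here does better than 306.

306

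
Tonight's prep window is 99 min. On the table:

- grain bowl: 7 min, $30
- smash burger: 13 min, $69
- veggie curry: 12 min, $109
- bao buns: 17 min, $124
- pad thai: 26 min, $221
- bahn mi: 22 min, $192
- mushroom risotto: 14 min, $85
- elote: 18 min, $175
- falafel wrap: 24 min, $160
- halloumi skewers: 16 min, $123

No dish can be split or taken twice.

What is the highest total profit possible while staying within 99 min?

A density-first pass picks veggie curry + pad thai + bahn mi + elote + halloumi skewers — 820 at 94 min.
Dropping veggie curry frees 12 min; slotting in bao buns (17 min) lifts the total to 835 at 99 min.
The closest alternative, veggie curry + bao buns + pad thai + bahn mi + elote, reaches only 821.

835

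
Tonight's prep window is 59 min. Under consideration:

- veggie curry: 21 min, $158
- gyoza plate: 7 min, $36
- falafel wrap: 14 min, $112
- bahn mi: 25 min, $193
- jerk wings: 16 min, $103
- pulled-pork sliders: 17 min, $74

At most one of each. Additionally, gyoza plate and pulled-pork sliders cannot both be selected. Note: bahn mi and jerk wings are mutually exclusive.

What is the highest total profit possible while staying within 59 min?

409

Density check — falafel wrap 8.00, bahn mi 7.72, veggie curry 7.52, jerk wings 6.44 are the best per min.
Best packing: veggie curry + gyoza plate + falafel wrap + jerk wings — 58 min, 409 total.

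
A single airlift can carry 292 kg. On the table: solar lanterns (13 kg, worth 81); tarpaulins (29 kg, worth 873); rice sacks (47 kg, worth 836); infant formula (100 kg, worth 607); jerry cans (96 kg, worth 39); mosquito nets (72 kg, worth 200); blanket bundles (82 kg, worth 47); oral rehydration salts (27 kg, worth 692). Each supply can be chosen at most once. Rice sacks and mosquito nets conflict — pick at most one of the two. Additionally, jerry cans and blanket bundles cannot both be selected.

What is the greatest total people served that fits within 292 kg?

3089

By people served per kg: tarpaulins 30.10, oral rehydration salts 25.63, rice sacks 17.79, solar lanterns 6.23 lead.
Taking solar lanterns + tarpaulins + rice sacks + infant formula + oral rehydration salts: 216 kg used, 3089 in people served.
Runner-up tarpaulins + rice sacks + infant formula + blanket bundles + oral rehydration salts tops out at 3055.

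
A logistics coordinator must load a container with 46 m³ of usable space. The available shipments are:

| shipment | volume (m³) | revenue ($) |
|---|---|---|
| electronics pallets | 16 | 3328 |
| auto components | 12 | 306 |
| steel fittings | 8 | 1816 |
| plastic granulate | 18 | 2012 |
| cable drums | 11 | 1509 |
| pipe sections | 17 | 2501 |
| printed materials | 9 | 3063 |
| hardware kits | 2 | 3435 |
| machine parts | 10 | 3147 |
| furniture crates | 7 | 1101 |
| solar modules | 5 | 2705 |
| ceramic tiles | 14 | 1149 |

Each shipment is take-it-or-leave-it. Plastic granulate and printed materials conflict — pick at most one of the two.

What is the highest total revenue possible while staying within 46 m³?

Greedy by ratio would take steel fittings + printed materials + hardware kits + machine parts + furniture crates + solar modules: 41 m³ used, total 15267.
Replace steel fittings and furniture crates with electronics pallets: the trade gains 411 net, giving 15678 at 42 m³.
The closest alternative, steel fittings + cable drums + printed materials + hardware kits + machine parts + solar modules, reaches only 15675.

15678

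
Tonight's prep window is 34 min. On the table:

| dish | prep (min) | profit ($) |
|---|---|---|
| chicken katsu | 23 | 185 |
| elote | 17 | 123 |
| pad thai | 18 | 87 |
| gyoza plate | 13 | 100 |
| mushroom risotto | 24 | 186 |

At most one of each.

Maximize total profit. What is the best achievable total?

223

The ratio heuristic lands on chicken katsu (185) but leaves 11 min idle.
The 23 min tied up in chicken katsu is better spent on elote + gyoza plate — total rises to 223 (30 min).
The closest alternative, pad thai + gyoza plate, reaches only 187.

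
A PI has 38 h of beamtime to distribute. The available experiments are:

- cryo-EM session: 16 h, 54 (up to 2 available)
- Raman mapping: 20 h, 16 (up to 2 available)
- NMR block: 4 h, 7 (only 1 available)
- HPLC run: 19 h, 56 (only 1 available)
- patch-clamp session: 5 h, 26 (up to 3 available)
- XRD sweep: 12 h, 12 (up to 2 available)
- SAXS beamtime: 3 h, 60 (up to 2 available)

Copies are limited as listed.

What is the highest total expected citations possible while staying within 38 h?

252

Cryo-EM session + 3×patch-clamp session + 2×SAXS beamtime uses 37 of the 38 h and totals 252.
The spare 1 h is too small for any remaining experiment, and no exchange beats 252.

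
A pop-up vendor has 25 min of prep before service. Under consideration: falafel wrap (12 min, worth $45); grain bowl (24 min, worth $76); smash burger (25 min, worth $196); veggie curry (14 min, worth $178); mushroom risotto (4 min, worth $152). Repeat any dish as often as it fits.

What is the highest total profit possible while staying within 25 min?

912

Density check — mushroom risotto 38.00, veggie curry 12.71, smash burger 7.84, falafel wrap 3.75 are the best per min.
The ratio ordering already packs tightly: 6×mushroom risotto, 24 min, 912.
The spare 1 min is too small for any remaining dish, and no exchange beats 912.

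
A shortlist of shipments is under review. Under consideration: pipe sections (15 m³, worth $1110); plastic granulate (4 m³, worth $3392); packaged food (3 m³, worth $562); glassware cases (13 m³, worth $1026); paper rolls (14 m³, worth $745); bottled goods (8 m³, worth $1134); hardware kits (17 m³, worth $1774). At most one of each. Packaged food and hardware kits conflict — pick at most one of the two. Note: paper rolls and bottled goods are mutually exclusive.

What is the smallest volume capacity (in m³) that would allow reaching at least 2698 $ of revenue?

4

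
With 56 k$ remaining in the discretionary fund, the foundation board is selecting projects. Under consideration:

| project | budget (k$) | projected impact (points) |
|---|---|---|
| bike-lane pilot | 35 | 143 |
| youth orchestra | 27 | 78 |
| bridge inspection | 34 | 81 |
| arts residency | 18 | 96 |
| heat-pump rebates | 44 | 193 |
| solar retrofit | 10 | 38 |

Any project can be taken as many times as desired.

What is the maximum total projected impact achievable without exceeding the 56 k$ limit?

288

Taking 3×arts residency: 54 k$ used, 288 in projected impact.
Every other selection either busts 56 k$ or fails to beat 288.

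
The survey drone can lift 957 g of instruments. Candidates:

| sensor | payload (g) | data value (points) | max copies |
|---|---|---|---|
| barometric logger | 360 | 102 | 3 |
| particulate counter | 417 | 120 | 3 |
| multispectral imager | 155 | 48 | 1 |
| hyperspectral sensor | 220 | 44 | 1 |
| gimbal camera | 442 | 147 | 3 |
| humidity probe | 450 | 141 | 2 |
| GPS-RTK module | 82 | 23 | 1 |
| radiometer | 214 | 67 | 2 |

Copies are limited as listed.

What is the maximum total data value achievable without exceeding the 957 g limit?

304

Taking the top-ratio sensors first gives 2×gimbal camera for 294 (884 g).
Replace gimbal camera with GPS-RTK module + 2×radiometer: the trade gains 10 net, giving 304 at 952 g.
The spare 5 g is too small for any remaining sensor, and no exchange beats 304.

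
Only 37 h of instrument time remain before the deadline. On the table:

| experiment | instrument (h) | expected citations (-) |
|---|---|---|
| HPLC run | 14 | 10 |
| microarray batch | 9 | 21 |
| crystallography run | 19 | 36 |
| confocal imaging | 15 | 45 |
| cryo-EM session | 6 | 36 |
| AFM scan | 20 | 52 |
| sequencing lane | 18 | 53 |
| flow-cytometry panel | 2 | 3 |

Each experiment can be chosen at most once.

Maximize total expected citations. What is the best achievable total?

113

Ranking by ratio (expected citations/h): cryo-EM session 6.00, confocal imaging 3.00, sequencing lane 2.94.
Filling by ratio: microarray batch + confocal imaging + cryo-EM session + flow-cytometry panel for 105, with 5 h left unused.
Dropping confocal imaging frees 15 h; slotting in sequencing lane (18 h) lifts the total to 113 at 35 h.
Nothing else within 37 h beats 113.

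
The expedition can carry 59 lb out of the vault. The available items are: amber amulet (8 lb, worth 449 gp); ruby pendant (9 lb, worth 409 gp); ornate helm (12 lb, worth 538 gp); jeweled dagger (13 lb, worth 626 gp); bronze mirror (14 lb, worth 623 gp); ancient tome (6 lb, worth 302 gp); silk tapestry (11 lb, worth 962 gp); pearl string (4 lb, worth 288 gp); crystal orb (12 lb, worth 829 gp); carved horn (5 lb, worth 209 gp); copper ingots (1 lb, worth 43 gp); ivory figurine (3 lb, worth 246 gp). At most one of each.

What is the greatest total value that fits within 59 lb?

3745

Best packing: amber amulet + jeweled dagger + ancient tome + silk tapestry + pearl string + crystal orb + copper ingots + ivory figurine — 58 lb, 3745 total.
The closest alternative, amber amulet + bronze mirror + ancient tome + silk tapestry + pearl string + crystal orb + copper ingots + ivory figurine, reaches only 3742.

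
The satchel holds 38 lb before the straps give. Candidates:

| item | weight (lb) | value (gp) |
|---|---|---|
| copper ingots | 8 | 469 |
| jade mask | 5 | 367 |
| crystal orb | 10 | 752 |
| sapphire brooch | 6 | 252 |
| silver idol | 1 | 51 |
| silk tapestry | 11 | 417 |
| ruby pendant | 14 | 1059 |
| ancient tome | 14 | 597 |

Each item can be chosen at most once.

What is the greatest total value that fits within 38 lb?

2698

Best packing: copper ingots + jade mask + crystal orb + silver idol + ruby pendant — 38 lb, 2698 total.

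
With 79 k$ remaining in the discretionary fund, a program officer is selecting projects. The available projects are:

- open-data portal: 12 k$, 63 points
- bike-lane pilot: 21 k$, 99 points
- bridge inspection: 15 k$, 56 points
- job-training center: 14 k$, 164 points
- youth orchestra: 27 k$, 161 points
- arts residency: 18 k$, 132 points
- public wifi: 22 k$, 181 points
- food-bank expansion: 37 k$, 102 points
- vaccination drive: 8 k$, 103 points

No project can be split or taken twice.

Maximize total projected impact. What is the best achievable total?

643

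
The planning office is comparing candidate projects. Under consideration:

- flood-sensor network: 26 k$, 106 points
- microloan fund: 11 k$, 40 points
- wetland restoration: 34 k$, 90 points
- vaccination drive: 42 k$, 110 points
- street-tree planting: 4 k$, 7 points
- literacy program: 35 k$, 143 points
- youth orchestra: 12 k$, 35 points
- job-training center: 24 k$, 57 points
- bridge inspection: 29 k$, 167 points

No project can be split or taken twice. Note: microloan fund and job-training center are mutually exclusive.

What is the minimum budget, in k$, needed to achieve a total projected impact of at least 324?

75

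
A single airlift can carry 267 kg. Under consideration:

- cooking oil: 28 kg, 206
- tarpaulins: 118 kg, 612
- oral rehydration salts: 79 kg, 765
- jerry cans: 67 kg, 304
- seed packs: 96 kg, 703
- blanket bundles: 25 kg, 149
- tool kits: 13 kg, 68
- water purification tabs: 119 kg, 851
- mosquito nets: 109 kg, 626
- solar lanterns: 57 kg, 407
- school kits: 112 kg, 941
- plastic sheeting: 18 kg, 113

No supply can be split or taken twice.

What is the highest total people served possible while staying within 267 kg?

2226

Greedy by ratio would take cooking oil + oral rehydration salts + blanket bundles + school kits + plastic sheeting: 262 kg used, total 2174.
The 53 kg tied up in cooking oil and blanket bundles is better spent on solar lanterns — total rises to 2226 (266 kg).
The closest alternative, oral rehydration salts + tool kits + solar lanterns + school kits, reaches only 2181.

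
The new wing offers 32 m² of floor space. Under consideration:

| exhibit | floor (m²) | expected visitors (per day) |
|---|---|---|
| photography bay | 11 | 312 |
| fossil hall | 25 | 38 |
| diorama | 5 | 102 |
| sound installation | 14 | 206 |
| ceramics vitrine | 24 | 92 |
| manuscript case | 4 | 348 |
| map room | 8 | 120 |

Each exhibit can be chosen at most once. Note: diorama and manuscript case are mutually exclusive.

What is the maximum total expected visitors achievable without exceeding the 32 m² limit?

Best packing: photography bay + sound installation + manuscript case — 29 m², 866 total.

866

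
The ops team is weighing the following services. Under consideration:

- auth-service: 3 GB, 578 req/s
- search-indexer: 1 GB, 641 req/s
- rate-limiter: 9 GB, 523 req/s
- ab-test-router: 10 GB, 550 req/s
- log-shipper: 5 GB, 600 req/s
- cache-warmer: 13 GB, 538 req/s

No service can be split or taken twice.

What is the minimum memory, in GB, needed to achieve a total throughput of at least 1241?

Need the lightest bundle worth ≥ 1241.
Taking search-indexer + log-shipper gives 1241 (≥ 1241) for 6 GB.
No combination under 6 GB hits 1241.

6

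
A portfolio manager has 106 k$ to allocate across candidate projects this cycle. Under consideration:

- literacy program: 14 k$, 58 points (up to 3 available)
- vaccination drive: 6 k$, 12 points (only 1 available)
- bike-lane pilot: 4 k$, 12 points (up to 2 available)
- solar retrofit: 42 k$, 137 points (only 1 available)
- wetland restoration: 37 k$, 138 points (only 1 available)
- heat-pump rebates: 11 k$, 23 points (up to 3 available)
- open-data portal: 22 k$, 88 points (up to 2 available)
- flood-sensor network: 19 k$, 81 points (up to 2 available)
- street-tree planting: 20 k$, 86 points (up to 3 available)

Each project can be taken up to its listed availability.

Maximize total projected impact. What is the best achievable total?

By projected impact per k$: street-tree planting 4.30, flood-sensor network 4.26, literacy program 4.14, open-data portal 4.00 lead.
Greedy by ratio would take 2×bike-lane pilot + 2×flood-sensor network + 3×street-tree planting: 106 k$ used, total 444.
Replace 2×bike-lane pilot and street-tree planting with 2×literacy program: the trade gains 6 net, giving 450 at 106 k$.

450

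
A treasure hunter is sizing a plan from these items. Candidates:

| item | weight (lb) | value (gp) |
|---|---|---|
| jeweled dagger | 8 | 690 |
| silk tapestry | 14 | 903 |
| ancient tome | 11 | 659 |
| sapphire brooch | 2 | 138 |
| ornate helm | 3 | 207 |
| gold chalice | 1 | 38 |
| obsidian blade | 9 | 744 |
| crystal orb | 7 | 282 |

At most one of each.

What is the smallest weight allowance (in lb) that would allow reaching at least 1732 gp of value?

22

Minimise lb subject to total value ≥ 1732.
jeweled dagger + sapphire brooch + ornate helm + obsidian blade reaches 1779 using 22 lb.
Any bundle with less than 22 lb falls short of 1732.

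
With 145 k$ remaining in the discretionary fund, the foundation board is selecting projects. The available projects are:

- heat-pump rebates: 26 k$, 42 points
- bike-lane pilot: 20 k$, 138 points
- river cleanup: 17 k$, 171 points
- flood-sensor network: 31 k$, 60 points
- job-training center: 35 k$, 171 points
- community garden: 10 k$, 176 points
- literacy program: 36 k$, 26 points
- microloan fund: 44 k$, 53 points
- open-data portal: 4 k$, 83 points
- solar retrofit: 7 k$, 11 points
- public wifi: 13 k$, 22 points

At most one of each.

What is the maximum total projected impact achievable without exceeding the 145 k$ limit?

841

A density-first pass picks bike-lane pilot + river cleanup + flood-sensor network + job-training center + community garden + open-data portal + solar retrofit + public wifi — 832 at 137 k$.
Replace solar retrofit and public wifi with heat-pump rebates: the trade gains 9 net, giving 841 at 143 k$.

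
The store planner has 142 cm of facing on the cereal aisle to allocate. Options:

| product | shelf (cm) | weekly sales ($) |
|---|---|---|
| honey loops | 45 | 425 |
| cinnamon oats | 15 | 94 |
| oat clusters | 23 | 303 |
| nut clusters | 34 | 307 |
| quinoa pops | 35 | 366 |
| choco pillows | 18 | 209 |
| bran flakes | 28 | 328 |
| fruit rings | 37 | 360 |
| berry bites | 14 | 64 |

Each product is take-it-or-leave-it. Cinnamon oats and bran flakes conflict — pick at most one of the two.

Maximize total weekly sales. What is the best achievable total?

Ranking by ratio (weekly sales/cm): oat clusters 13.17, bran flakes 11.71, choco pillows 11.61.
Oat clusters + quinoa pops + choco pillows + bran flakes + fruit rings uses 141 of the 142 cm and totals 1566.
The closest alternative, oat clusters + nut clusters + quinoa pops + choco pillows + bran flakes, reaches only 1513.

1566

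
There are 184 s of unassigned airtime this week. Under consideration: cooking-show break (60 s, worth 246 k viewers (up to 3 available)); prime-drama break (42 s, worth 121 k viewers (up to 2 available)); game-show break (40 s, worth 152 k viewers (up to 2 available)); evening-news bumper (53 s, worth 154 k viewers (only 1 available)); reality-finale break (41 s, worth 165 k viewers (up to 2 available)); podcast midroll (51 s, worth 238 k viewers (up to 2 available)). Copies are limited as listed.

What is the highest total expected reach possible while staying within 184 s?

806

Density check — podcast midroll 4.67, cooking-show break 4.10, reality-finale break 4.02 are the best per s.
A density-first pass picks cooking-show break + 2×podcast midroll — 722 at 162 s.
The 60 s tied up in cooking-show break is better spent on 2×reality-finale break — total rises to 806 (184 s).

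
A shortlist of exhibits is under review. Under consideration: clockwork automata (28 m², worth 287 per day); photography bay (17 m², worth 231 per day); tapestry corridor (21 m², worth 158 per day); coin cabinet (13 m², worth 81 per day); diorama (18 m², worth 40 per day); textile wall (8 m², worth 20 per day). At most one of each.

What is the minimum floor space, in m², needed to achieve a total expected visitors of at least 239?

25

Need the lightest bundle worth ≥ 239.
Taking photography bay + textile wall gives 251 (≥ 239) for 25 m².
No combination under 25 m² hits 239.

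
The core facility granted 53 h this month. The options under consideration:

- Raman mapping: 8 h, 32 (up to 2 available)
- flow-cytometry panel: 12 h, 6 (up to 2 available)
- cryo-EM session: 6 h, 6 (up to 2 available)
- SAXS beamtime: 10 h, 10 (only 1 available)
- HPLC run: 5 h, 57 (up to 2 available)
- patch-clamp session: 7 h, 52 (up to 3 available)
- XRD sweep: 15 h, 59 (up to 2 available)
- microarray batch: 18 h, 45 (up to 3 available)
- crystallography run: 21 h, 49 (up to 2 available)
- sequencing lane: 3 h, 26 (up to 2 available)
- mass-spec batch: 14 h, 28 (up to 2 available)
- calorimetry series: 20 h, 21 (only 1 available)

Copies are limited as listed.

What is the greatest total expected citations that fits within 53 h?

386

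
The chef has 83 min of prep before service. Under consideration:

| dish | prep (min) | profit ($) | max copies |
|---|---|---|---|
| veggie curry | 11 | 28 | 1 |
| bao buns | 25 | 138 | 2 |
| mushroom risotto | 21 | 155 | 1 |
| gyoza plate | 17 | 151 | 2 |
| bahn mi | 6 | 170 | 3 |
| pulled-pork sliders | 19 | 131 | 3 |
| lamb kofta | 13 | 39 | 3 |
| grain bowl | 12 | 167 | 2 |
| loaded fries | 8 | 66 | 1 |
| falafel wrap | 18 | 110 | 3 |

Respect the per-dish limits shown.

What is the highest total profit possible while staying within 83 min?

1150

Taking the top-ratio dishes first gives 2×gyoza plate + 3×bahn mi + 2×grain bowl for 1146 (76 min).
Dropping gyoza plate frees 17 min; slotting in mushroom risotto (21 min) lifts the total to 1150 at 80 min.
That's the maximum — no swap from here does better than 1150.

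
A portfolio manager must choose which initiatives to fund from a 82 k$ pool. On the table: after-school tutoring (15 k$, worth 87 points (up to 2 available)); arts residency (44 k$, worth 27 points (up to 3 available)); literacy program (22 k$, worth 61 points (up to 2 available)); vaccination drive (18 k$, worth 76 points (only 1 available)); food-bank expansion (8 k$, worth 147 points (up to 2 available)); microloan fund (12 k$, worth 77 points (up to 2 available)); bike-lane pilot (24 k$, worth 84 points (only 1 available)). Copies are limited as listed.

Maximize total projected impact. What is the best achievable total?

629

Ranking by ratio (projected impact/k$): food-bank expansion 18.38, microloan fund 6.42, after-school tutoring 5.80, vaccination drive 4.22.
Taking the top-ratio projects first gives 2×after-school tutoring + 2×food-bank expansion + 2×microloan fund for 622 (70 k$).
The 12 k$ tied up in microloan fund is better spent on bike-lane pilot — total rises to 629 (82 k$).
Every other selection either busts 82 k$ or exceeds an availability limit or fails to beat 629.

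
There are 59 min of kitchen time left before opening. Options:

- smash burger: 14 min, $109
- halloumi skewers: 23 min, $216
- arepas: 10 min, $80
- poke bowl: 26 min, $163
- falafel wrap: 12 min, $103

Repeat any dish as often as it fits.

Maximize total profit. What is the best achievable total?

535

By profit per min: halloumi skewers 9.39, falafel wrap 8.58, arepas 8.00, smash burger 7.79 lead.
Taking 2×halloumi skewers + falafel wrap: 58 min used, 535 in profit.
Every other selection either busts 59 min or fails to beat 535.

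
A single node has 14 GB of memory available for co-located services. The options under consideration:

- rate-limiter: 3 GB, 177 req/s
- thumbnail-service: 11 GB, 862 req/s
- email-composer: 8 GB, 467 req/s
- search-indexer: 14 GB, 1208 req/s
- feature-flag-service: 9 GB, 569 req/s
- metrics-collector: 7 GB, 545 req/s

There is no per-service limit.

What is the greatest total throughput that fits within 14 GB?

Ranking by ratio (throughput/GB): search-indexer 86.29, thumbnail-service 78.36, metrics-collector 77.86.
Best packing: search-indexer — 14 GB, 1208 total.
Nothing else within 14 GB beats 1208.

1208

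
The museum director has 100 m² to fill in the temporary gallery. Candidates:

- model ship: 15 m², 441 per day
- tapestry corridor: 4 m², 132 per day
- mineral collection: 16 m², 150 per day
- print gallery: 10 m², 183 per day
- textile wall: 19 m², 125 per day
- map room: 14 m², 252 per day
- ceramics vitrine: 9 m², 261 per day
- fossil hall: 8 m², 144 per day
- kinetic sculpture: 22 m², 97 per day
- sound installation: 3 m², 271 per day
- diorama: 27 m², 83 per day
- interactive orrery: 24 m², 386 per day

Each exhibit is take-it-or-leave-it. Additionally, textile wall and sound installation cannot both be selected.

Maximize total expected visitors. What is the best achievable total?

2088

The ratio heuristic lands on model ship + tapestry corridor + print gallery + map room + ceramics vitrine + fossil hall + sound installation + interactive orrery (2070) but leaves 13 m² idle.
The 4 m² tied up in tapestry corridor is better spent on mineral collection — total rises to 2088 (99 m²).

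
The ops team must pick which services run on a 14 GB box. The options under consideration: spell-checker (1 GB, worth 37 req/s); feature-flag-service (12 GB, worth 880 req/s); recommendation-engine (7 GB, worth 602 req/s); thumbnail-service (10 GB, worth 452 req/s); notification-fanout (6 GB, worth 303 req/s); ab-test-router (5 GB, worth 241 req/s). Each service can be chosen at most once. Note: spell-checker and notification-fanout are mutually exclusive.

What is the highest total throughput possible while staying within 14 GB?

917

Best packing: spell-checker + feature-flag-service — 13 GB, 917 total.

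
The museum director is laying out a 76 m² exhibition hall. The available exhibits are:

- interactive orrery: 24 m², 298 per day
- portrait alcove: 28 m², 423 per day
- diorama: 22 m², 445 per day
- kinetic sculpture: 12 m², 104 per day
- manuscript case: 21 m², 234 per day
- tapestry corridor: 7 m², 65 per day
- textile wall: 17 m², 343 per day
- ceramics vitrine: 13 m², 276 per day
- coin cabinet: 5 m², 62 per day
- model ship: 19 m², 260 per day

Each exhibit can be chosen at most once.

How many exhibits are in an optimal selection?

5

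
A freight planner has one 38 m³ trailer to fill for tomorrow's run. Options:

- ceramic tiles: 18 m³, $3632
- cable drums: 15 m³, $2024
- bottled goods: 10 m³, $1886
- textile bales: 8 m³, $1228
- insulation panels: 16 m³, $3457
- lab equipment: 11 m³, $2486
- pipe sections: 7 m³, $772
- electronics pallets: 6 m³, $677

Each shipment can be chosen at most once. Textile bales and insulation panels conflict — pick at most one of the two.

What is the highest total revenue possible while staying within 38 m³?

7829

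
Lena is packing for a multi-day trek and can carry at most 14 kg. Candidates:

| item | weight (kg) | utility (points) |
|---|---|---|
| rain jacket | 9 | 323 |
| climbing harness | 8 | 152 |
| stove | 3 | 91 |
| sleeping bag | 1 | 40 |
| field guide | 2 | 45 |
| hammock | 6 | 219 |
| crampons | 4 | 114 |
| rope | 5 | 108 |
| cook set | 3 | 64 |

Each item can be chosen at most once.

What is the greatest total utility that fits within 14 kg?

Taking the top-ratio items first gives stove + sleeping bag + hammock + crampons for 464 (14 kg).
Replace stove and hammock with rain jacket: the trade gains 13 net, giving 477 at 14 kg.

477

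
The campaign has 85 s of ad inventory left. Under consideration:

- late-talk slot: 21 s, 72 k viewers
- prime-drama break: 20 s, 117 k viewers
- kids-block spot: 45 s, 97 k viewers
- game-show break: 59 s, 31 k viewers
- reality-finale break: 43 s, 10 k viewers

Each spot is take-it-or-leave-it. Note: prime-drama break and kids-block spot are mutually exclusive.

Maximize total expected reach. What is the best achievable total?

By expected reach per s: prime-drama break 5.85, late-talk slot 3.43, kids-block spot 2.16 lead.
Late-talk slot + prime-drama break + reality-finale break uses 84 of the 85 s and totals 199.
Next best is late-talk slot + prime-drama break at 189 (41 s) — short by 10.

199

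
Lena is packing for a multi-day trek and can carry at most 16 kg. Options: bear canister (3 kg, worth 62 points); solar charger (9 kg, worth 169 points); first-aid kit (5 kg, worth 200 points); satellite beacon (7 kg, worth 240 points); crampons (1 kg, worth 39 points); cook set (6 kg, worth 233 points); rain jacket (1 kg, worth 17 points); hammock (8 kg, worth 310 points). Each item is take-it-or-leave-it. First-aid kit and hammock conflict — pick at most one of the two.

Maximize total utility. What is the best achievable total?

Taking the top-ratio items first gives bear canister + first-aid kit + crampons + cook set + rain jacket for 551 (16 kg).
The 8 kg tied up in bear canister and first-aid kit is better spent on hammock — total rises to 599 (16 kg).
Next best is satellite beacon + crampons + hammock at 589 (16 kg) — short by 10.

599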